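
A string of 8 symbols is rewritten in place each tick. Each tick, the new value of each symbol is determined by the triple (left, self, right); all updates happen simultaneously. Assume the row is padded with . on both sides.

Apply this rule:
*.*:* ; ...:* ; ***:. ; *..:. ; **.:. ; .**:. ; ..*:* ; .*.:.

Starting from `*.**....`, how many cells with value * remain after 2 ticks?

tick 1: .*...***
tick 2: *..**...
count of *: 3

3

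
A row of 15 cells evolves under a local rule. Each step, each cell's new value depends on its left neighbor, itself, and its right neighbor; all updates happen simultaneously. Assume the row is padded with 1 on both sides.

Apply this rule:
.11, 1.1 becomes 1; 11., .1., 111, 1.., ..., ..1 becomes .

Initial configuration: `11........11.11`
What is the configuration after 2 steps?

...........11.1

step 1: ..........1.11.
step 2: ...........11.1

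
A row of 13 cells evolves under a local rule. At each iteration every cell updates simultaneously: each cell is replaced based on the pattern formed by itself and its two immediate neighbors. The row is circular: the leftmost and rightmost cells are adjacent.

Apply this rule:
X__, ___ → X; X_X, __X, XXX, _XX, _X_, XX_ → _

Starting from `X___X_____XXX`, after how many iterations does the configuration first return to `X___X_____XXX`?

iteration 1: _XX__XXXX____
iteration 2: ___X_____XXXX
iteration 3: XX__XXXX_____
iteration 4: __X_____XXXX_
iteration 5: X__XXXX_____X
iteration 6: _X_____XXXX__
iteration 7: __XXXX_____XX
iteration 8: X_____XXXX___
iteration 9: _XXXX_____XX_
iteration 10: _____XXXX___X
iteration 11: XXXX_____XX__
iteration 12: ____XXXX___X_
iteration 13: XXX_____XX__X
iteration 14: ___XXXX___X__
iteration 15: XX_____XX__XX
iteration 16: __XXXX___X___
iteration 17: X_____XX__XXX
iteration 18: _XXXX___X____
iteration 19: _____XX__XXXX
iteration 20: XXXX___X_____
iteration 21: ____XX__XXXX_
iteration 22: XXX___X_____X
iteration 23: ___XX__XXXX__
iteration 24: XX___X_____XX
iteration 25: __XX__XXXX___
iteration 26: X___X_____XXX

26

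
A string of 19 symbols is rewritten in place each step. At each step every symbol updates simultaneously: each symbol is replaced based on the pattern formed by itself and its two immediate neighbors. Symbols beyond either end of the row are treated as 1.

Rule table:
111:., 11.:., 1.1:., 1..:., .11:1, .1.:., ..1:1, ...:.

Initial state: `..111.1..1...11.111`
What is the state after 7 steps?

.11.....1...11..1..
.1.....1...11..1..1
......1...11..1..11
.....1...11..1..11.
....1...11..1..11..
...1...11..1..11..1
..1...11..1..11..11

..1...11..1..11..11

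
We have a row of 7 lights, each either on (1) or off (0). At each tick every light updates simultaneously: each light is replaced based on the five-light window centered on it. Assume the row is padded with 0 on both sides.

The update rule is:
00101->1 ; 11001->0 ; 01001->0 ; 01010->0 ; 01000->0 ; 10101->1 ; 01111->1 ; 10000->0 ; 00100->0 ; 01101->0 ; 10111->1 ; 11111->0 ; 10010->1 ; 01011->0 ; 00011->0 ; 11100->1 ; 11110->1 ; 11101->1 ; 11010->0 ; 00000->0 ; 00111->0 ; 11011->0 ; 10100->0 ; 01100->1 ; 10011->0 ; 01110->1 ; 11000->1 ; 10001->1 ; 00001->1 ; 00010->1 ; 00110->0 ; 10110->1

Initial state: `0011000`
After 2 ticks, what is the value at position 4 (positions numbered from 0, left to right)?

1

1001100
0000110
position 4 holds 1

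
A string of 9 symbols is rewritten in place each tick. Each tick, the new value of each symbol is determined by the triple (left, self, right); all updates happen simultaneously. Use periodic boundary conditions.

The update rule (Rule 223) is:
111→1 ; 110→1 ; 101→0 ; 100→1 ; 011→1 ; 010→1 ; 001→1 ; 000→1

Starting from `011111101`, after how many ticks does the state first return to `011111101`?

1

011111101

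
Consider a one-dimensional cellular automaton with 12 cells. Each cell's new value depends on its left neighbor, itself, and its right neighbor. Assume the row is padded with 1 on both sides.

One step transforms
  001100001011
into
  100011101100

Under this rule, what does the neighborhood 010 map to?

At position 8 the neighborhood is 010; the next row has 1 there.

1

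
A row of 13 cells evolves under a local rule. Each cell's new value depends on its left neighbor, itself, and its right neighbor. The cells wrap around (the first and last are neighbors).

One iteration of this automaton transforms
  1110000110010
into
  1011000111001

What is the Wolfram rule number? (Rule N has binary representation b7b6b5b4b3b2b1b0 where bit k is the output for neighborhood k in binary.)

120

position 1: 111 → 0  (bit 7 = 0)
position 2: 110 → 1  (bit 6 = 1)
position 12: 101 → 1  (bit 5 = 1)
position 3: 100 → 1  (bit 4 = 1)
position 0: 011 → 1  (bit 3 = 1)
position 11: 010 → 0  (bit 2 = 0)
position 6: 001 → 0  (bit 1 = 0)
position 4: 000 → 0  (bit 0 = 0)
bits b7..b0 = 01111000 = 120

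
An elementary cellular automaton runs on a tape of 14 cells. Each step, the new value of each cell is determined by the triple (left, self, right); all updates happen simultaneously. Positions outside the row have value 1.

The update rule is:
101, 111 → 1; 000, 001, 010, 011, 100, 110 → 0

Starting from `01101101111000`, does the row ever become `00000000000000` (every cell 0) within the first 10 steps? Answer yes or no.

step 1: 10010010110000
step 2: 00000001000000
step 3: 00000000000000
all cells are 0 at step 3

yes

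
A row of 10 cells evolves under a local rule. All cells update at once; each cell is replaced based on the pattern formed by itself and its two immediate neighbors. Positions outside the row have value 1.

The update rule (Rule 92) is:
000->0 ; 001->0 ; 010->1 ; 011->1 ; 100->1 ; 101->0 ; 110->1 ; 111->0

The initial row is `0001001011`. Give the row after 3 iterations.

iteration 1: 1001101010
iteration 2: 1101101010
iteration 3: 0101101010

0101101010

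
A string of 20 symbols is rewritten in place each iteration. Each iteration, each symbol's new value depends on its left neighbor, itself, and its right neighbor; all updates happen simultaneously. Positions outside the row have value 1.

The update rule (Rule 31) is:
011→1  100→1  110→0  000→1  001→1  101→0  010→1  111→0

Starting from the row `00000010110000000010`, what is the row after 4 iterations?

iteration 1: 11111110101111111110
iteration 2: 00000000101000000000
iteration 3: 11111111101111111111
iteration 4: 00000000001000000000

00000000001000000000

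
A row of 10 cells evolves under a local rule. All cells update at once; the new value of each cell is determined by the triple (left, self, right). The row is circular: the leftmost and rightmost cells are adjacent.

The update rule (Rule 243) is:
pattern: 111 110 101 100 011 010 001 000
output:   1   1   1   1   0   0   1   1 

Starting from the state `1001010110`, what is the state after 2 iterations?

1011010101

0110101011
1011010101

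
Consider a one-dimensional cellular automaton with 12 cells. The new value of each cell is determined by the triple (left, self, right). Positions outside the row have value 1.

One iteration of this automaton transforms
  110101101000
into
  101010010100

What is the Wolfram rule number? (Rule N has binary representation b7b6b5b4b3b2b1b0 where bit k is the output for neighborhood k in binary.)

position 0: 111 → 1  (bit 7 = 1)
position 1: 110 → 0  (bit 6 = 0)
position 2: 101 → 1  (bit 5 = 1)
position 9: 100 → 1  (bit 4 = 1)
position 5: 011 → 0  (bit 3 = 0)
position 3: 010 → 0  (bit 2 = 0)
position 11: 001 → 0  (bit 1 = 0)
position 10: 000 → 0  (bit 0 = 0)
bits b7..b0 = 10110000 = 176

176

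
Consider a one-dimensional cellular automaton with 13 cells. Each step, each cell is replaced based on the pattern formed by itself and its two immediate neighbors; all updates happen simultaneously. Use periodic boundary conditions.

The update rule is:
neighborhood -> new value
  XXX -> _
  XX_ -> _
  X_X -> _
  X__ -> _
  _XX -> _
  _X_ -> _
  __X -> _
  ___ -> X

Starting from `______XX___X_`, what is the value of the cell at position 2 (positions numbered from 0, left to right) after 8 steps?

step 1: XXXXX____X___
step 2: ______XX___X_  (repeats step 0; period 2)
step 8: ______XX___X_
position 2 holds _

_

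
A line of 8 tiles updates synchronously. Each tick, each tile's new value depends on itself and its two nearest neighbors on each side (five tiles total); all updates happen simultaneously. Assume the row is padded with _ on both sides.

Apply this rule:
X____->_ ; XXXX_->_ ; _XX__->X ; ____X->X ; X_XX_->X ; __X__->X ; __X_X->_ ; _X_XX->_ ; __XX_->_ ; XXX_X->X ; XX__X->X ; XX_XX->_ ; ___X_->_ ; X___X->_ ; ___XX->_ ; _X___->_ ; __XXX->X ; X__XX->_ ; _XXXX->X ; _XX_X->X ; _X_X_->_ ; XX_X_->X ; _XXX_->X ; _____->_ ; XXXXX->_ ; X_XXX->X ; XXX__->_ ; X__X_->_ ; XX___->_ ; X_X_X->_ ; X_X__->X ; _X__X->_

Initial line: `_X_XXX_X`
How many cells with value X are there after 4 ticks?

2

___XXXXX
_X_XX___
___XX___
_X__X___
count of X: 2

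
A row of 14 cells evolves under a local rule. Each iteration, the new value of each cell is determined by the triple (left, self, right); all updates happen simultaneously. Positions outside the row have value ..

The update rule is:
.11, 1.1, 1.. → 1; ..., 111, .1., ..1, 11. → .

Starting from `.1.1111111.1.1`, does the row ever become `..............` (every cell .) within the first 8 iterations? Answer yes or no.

..11......1.1.
..1.1......1.1
...1.1......1.
....1.1......1
.....1.1......
......1.1.....
.......1.1....
........1.1...
iteration 8 is ........1.1..., still not uniform .

no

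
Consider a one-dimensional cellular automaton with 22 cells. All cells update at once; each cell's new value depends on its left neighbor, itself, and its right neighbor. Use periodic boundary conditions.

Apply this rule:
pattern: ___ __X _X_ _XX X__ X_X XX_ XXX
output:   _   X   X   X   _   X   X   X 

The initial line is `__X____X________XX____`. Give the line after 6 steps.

step 1: _XX___XX_______XXX____
step 2: XXX__XXX______XXXX____
step 3: XXX_XXXX_____XXXXX___X
step 4: XXXXXXXX____XXXXXX__XX
step 5: XXXXXXXX___XXXXXXX_XXX
step 6: XXXXXXXX__XXXXXXXXXXXX

XXXXXXXX__XXXXXXXXXXXX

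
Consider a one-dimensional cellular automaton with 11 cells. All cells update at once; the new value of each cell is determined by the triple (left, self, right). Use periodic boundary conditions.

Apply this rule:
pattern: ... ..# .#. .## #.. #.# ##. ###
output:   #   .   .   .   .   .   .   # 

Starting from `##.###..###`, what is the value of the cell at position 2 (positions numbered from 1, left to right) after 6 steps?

#...#....##
..#...##..#
....#......
###...#####
##..#..####
#.......###
position 2 holds .

.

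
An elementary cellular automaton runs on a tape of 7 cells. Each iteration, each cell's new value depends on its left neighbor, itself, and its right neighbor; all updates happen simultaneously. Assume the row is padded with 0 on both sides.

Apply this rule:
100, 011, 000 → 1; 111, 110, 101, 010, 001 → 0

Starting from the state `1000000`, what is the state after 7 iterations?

1000111

0111111
0100000
0011111
1010000
0001111
1101000
1000111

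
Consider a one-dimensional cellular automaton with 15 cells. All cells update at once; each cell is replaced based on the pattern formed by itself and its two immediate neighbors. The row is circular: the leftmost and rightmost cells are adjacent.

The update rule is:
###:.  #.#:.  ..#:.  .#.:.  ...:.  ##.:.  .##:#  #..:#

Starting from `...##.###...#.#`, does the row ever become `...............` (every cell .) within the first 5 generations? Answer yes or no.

no

#..#..#..#.....
.#..#..#..#....
..#..#..#..#...
...#..#..#..#..
....#..#..#..#.
generation 5 is ....#..#..#..#., still not uniform .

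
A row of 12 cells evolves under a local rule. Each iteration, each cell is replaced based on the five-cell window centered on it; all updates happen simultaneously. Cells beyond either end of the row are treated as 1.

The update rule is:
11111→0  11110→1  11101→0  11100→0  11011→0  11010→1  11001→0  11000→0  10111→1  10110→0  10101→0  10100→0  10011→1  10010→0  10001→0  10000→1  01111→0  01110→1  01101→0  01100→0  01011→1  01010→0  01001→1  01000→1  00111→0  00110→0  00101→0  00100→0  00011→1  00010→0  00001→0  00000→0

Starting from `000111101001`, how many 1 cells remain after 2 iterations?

2

iteration 1: 001001010110
iteration 2: 000100001000
count of 1: 2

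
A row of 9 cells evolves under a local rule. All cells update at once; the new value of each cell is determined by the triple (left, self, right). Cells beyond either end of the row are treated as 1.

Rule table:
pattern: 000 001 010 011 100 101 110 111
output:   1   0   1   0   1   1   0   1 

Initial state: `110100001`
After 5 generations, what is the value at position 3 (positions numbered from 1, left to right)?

1

generation 1: 101111100
generation 2: 010111010
generation 3: 111010111
generation 4: 110111011
generation 5: 101010101
position 3 holds 1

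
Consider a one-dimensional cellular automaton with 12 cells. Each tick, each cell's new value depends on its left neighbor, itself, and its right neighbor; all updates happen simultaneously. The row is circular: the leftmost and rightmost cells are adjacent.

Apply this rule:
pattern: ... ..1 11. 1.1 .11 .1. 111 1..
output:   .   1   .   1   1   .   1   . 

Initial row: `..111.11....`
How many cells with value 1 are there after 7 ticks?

5

tick 1: .111.11.....
tick 2: 111.11......
tick 3: 11.11......1
tick 4: 1.11......11
tick 5: .11......111
tick 6: 11......111.
tick 7: 1......111.1
count of 1: 5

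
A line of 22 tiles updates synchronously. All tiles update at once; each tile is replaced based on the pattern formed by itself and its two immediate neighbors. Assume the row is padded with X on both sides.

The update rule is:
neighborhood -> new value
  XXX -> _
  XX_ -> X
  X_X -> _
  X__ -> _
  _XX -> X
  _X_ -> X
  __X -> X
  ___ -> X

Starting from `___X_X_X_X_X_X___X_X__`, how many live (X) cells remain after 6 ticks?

tick 1: _XXX_X_X_X_X_X_XXX_X_X
tick 2: _X_X_X_X_X_X_X_X_X_X_X
tick 3: _X_X_X_X_X_X_X_X_X_X_X  (fixed point — unchanged through tick 6)
count of X: 11

11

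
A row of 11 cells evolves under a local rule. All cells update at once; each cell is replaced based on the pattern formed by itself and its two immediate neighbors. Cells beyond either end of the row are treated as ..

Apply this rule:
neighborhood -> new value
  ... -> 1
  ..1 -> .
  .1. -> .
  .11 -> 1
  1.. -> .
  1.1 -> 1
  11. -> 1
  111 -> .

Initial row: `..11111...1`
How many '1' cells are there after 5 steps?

1.1...1.1..
.1..1..1..1
...........
11111111111
1.........1
count of 1: 2

2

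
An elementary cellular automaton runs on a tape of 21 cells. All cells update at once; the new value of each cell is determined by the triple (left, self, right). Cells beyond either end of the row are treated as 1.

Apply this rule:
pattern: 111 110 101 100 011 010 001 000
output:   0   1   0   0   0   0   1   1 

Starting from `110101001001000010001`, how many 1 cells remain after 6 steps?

step 1: 010000010010011100110
step 2: 000111100100100101010
step 3: 011000101001001000000
step 4: 001011000010010011111
step 5: 010001011100100100000
step 6: 000110000101001001111
count of 1: 9

9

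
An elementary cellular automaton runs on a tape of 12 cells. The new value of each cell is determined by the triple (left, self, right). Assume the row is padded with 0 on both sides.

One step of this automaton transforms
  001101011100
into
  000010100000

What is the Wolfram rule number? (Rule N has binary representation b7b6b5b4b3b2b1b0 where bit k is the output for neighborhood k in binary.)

32

position 8: 111 → 0  (bit 7 = 0)
position 3: 110 → 0  (bit 6 = 0)
position 4: 101 → 1  (bit 5 = 1)
position 10: 100 → 0  (bit 4 = 0)
position 2: 011 → 0  (bit 3 = 0)
position 5: 010 → 0  (bit 2 = 0)
position 1: 001 → 0  (bit 1 = 0)
position 0: 000 → 0  (bit 0 = 0)
bits b7..b0 = 00100000 = 32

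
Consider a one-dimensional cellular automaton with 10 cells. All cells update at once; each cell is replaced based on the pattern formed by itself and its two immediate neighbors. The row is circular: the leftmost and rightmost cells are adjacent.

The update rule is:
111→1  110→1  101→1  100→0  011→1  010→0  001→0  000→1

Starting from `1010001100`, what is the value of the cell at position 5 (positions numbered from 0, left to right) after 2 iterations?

iteration 1: 0100101100
iteration 2: 0000011101
position 5 holds 1

1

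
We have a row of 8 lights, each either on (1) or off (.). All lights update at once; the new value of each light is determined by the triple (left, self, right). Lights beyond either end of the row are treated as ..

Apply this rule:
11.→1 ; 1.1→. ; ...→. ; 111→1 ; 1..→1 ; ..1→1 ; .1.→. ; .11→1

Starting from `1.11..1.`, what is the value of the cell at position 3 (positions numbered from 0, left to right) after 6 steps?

..1111.1
.11111..
1111111.
11111111
11111111  (fixed point — unchanged through step 6)
position 3 holds 1

1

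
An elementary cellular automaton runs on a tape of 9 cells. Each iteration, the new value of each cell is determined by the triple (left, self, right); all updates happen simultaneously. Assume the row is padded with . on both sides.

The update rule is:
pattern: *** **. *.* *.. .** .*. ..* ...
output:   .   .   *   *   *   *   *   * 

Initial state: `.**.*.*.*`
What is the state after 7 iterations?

**.******
*.**.....
***.*****
*..**....
****.****
*...**...
*****.***

*****.***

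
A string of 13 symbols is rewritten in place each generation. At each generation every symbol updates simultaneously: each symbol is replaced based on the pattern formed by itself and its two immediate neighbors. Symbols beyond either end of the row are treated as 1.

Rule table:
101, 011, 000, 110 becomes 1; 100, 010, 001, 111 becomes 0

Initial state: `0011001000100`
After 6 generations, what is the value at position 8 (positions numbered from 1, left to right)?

0011000010000
0011011000110
0011111010111
0010001101100
0000101111100
0110011000100
position 8 holds 0

0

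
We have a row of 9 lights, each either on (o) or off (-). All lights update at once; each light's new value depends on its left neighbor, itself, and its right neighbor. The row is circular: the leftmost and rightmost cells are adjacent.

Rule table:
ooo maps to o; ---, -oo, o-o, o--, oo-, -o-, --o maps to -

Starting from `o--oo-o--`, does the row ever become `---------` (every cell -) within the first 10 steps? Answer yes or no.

yes

---------
all cells are - at step 1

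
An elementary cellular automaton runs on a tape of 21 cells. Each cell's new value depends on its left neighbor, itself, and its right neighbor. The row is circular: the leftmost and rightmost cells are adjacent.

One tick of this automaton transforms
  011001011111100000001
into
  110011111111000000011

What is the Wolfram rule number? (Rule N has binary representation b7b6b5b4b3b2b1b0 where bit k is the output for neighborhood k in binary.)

position 8: 111 → 1  (bit 7 = 1)
position 2: 110 → 0  (bit 6 = 0)
position 0: 101 → 1  (bit 5 = 1)
position 3: 100 → 0  (bit 4 = 0)
position 1: 011 → 1  (bit 3 = 1)
position 5: 010 → 1  (bit 2 = 1)
position 4: 001 → 1  (bit 1 = 1)
position 14: 000 → 0  (bit 0 = 0)
bits b7..b0 = 10101110 = 174

174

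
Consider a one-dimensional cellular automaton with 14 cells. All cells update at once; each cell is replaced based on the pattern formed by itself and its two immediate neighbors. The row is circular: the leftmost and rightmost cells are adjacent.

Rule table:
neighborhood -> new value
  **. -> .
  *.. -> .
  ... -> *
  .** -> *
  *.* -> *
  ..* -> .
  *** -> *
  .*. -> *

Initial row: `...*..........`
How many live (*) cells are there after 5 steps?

**.*.*********
*.************
.*************
*************.
************.*
count of *: 13

13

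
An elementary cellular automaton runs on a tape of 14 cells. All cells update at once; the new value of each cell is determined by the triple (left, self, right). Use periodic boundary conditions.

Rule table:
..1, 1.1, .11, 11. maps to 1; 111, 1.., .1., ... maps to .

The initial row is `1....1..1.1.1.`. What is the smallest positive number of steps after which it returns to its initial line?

....1..1.1.1.1
...1..1.1.1.1.
..1..1.1.1.1..
.1..1.1.1.1...
1..1.1.1.1....
..1.1.1.1....1
.1.1.1.1....1.
1.1.1.1....1..
.1.1.1....1..1
1.1.1....1..1.
.1.1....1..1.1
1.1....1..1.1.
.1....1..1.1.1
1....1..1.1.1.

14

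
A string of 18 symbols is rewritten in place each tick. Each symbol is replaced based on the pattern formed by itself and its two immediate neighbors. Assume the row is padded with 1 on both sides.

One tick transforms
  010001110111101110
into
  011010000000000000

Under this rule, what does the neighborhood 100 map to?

At position 2 the neighborhood is 100; the next row has 1 there.

1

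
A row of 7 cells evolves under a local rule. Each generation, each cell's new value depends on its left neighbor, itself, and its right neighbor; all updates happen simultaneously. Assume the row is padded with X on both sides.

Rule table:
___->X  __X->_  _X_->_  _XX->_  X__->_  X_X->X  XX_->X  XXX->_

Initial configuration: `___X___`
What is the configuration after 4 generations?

X_XXXX_

_X___X_
X__X__X
X______
X_XXXX_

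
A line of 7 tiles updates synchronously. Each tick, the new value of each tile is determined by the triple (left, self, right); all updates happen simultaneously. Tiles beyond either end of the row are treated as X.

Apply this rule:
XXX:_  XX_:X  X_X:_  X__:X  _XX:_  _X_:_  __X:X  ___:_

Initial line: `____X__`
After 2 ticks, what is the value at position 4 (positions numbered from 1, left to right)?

_

tick 1: X__X_XX
tick 2: XXX____
position 4 holds _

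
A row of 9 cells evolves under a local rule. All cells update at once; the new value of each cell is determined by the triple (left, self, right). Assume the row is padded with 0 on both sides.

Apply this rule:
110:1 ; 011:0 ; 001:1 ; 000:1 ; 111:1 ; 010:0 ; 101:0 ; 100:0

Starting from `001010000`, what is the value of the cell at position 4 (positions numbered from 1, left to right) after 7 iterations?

iteration 1: 110000111
iteration 2: 010111011
iteration 3: 100011001
iteration 4: 001101010
iteration 5: 110100000
iteration 6: 010001111
iteration 7: 100110111
position 4 holds 1

1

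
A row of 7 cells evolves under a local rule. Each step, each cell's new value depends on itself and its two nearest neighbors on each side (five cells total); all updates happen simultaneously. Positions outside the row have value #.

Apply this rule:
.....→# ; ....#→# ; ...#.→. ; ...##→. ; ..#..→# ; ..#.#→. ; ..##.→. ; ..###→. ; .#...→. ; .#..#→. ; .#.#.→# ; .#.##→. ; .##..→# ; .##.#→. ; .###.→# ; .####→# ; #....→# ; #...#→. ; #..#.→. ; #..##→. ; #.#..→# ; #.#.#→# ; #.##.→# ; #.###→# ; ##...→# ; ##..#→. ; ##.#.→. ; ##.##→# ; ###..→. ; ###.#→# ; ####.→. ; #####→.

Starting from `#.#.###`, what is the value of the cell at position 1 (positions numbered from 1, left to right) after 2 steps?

#

#.#.##.
#.#.#.#
position 1 holds #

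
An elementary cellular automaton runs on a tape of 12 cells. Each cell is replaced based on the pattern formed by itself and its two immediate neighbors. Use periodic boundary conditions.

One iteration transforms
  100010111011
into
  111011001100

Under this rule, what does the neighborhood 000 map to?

At position 2 the neighborhood is 000; the next row has 1 there.

1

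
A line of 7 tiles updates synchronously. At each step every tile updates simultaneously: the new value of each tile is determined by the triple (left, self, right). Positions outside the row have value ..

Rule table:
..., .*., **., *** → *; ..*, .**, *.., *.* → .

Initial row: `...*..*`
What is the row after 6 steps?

**.*..*
.*.*..*
.*.*..*  (fixed point — unchanged through step 6)

.*.*..*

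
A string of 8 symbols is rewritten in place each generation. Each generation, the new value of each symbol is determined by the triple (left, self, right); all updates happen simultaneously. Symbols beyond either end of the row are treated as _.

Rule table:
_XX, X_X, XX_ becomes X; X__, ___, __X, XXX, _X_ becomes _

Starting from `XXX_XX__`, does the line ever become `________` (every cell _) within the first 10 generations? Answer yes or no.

X_XXXX__
_XX__X__
_XX_____
_XX_____  (fixed point — unchanged through generation 10)
generation 10 is _XX_____, still not uniform _

no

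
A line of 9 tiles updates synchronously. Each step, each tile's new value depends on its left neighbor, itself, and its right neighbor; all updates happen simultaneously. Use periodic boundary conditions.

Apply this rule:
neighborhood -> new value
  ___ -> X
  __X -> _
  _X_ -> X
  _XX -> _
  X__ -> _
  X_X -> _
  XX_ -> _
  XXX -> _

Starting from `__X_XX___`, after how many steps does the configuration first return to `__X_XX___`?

2

X_X____XX
__X_XX___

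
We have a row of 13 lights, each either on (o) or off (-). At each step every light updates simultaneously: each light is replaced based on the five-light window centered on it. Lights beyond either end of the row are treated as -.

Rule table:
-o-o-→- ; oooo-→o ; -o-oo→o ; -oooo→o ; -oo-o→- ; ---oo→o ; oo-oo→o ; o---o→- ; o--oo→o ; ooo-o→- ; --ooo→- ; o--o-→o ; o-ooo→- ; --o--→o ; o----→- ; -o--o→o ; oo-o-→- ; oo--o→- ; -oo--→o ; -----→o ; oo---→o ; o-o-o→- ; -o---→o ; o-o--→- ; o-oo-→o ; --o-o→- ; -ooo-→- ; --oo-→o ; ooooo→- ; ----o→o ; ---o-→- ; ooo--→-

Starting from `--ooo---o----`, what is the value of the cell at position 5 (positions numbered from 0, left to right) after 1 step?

oo---o--oo-oo
position 5 holds o

o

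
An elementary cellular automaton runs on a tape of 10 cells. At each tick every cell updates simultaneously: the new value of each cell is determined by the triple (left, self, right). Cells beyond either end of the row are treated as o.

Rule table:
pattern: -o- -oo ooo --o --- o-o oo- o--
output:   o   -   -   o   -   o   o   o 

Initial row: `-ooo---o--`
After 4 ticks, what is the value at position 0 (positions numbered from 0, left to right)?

o

o--oo-oooo
ooo-oo----
--oo-oo--o
oo-oo-ooo-
position 0 holds o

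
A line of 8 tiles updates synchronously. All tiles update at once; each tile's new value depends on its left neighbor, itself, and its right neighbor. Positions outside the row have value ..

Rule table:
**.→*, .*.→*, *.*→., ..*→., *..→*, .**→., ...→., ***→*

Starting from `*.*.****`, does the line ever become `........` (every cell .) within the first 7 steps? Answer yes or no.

step 1: *.*..***
step 2: *.**..**
step 3: *..**..*
step 4: **..**.*
step 5: .**..*.*
step 6: ..**.*.*
step 7: ...*.*.*
step 7 is ...*.*.*, still not uniform .

no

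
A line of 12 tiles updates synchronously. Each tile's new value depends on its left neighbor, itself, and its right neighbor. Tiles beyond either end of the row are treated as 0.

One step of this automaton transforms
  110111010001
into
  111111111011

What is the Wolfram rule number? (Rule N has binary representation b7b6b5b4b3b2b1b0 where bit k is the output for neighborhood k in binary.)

254

position 4: 111 → 1  (bit 7 = 1)
position 1: 110 → 1  (bit 6 = 1)
position 2: 101 → 1  (bit 5 = 1)
position 8: 100 → 1  (bit 4 = 1)
position 0: 011 → 1  (bit 3 = 1)
position 7: 010 → 1  (bit 2 = 1)
position 10: 001 → 1  (bit 1 = 1)
position 9: 000 → 0  (bit 0 = 0)
bits b7..b0 = 11111110 = 254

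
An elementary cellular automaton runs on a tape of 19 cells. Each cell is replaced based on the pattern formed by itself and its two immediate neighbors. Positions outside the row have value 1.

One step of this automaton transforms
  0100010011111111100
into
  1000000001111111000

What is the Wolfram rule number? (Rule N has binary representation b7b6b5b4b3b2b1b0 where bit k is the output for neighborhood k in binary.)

160

position 9: 111 → 1  (bit 7 = 1)
position 16: 110 → 0  (bit 6 = 0)
position 0: 101 → 1  (bit 5 = 1)
position 2: 100 → 0  (bit 4 = 0)
position 8: 011 → 0  (bit 3 = 0)
position 1: 010 → 0  (bit 2 = 0)
position 4: 001 → 0  (bit 1 = 0)
position 3: 000 → 0  (bit 0 = 0)
bits b7..b0 = 10100000 = 160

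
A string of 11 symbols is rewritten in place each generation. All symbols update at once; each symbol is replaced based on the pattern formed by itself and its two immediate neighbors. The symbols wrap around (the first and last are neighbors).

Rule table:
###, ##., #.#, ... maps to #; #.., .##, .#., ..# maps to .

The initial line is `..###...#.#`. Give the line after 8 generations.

.#.#.#.#..#

...##.#..#.
##..##.....
.#...#.###.
...#..#.##.
##.....#.#.
.#.###..#.#
#.#.##...#.
.#.#.#.#..#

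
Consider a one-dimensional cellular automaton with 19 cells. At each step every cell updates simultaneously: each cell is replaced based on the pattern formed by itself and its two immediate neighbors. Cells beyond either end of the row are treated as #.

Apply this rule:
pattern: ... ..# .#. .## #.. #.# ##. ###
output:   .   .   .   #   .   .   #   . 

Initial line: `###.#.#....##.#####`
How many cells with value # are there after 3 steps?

2

step 1: ..#........##.#....
step 2: ...........##......
step 3: ...........##......
count of #: 2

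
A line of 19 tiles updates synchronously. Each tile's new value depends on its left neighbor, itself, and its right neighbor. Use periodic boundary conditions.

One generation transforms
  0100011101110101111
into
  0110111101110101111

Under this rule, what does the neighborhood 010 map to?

At position 1 the neighborhood is 010; the next row has 1 there.

1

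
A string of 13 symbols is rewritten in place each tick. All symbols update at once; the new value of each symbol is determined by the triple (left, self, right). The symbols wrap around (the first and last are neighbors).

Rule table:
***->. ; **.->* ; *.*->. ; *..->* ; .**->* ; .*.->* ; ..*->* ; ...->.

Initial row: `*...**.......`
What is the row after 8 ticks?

tick 1: **.****.....*
tick 2: .*.*..**...**
tick 3: .*.******.***
tick 4: .*.*....*.*.*
tick 5: .*.**..**.*.*
tick 6: .*.******.*.*
tick 7: .*.*....*.*.*  (repeats tick 4; period 3)
tick 8: .*.**..**.*.*

.*.**..**.*.*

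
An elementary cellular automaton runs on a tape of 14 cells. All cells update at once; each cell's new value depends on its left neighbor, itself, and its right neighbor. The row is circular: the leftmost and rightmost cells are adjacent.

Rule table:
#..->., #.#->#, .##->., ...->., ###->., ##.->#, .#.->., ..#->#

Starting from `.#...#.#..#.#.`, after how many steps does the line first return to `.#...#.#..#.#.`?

14

#...#.#..#.#..
...#.#..#.#..#
..#.#..#.#..#.
.#.#..#.#..#..
#.#..#.#..#...
.#..#.#..#...#
#..#.#..#...#.
..#.#..#...#.#
.#.#..#...#.#.
#.#..#...#.#..
.#..#...#.#..#
#..#...#.#..#.
..#...#.#..#.#
.#...#.#..#.#.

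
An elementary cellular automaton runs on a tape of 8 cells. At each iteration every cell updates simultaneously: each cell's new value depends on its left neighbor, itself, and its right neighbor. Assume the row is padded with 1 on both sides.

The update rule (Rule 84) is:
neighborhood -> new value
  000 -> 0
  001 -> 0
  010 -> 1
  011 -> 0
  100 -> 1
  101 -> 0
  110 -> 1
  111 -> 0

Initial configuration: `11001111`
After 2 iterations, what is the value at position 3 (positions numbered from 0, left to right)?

1

iteration 1: 01100000
iteration 2: 00110000
position 3 holds 1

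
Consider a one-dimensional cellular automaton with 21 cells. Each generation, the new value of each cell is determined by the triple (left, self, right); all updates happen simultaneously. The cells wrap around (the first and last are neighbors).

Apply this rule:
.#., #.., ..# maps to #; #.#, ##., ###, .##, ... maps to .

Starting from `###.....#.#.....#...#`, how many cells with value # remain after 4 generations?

...#...##.##...###.#.
..###.#.....#.#....##
##....##...##.##..#..
..#..#..#.#.....#####
count of #: 9

9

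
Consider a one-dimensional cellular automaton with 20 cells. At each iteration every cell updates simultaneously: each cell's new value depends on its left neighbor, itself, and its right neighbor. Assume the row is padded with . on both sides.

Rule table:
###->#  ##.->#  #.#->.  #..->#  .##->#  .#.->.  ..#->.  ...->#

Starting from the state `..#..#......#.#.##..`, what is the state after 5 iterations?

.#.##.#########.####

#..#..#####.....####
.#..#.#########.####
..#...#########.####
#..##.#########.####
.#.##.#########.####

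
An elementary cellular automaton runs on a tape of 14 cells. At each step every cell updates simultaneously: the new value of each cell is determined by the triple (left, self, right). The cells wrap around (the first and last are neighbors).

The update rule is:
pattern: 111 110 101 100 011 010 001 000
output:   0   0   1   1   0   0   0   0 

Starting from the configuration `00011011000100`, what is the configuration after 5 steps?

00100000010010

step 1: 00000100100010
step 2: 00000010010001
step 3: 10000001001000
step 4: 01000000100100
step 5: 00100000010010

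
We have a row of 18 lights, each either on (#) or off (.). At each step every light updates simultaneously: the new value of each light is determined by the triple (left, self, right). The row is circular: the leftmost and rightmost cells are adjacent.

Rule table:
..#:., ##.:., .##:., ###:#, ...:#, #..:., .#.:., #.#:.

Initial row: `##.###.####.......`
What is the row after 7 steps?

....#...##..#####.
###...#......###..
.#..#...####..#...
......#..##.....##
.####.......###...
..##..#####..#..##
.......###........

.......###........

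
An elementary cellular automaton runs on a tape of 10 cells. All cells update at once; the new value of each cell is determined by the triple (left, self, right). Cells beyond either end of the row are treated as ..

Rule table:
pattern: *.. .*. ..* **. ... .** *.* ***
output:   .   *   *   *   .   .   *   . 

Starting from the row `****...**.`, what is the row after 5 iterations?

..***.*.*.

...*..*.*.
..**.****.
.*.**...*.
***.*..**.
..***.*.*.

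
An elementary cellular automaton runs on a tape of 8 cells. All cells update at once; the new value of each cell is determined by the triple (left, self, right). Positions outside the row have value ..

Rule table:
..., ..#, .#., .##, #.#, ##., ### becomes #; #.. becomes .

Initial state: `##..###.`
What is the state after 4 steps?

#######.

##.####.
#######.
#######.  (fixed point — unchanged through step 4)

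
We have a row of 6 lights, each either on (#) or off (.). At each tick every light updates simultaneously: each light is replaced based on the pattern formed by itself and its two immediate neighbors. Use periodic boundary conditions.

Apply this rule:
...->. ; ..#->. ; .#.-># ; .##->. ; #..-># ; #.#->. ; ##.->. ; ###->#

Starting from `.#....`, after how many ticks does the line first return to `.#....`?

6

tick 1: .##...
tick 2: ...#..
tick 3: ...##.
tick 4: .....#
tick 5: #....#
tick 6: .#....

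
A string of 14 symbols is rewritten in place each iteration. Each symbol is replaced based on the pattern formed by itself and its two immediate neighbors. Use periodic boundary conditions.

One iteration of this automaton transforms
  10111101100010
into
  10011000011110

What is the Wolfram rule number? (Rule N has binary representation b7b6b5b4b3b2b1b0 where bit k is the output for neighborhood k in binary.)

position 3: 111 → 1  (bit 7 = 1)
position 5: 110 → 0  (bit 6 = 0)
position 1: 101 → 0  (bit 5 = 0)
position 9: 100 → 1  (bit 4 = 1)
position 2: 011 → 0  (bit 3 = 0)
position 0: 010 → 1  (bit 2 = 1)
position 11: 001 → 1  (bit 1 = 1)
position 10: 000 → 1  (bit 0 = 1)
bits b7..b0 = 10010111 = 151

151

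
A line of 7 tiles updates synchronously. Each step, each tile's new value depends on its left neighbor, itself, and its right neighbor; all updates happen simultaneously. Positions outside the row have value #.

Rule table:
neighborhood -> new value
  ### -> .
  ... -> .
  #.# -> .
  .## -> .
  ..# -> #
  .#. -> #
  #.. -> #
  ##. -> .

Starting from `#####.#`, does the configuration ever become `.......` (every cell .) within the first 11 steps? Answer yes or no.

yes

step 1: .......
all cells are . at step 1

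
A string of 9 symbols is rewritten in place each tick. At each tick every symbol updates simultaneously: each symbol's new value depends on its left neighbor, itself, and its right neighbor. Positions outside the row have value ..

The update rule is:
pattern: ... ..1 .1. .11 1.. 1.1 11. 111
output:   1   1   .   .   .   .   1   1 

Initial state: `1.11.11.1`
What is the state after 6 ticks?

1111.1.1.

...1..1..
111..1..1
.11.1..1.
1.1...1..
....11..1
1111.1.1.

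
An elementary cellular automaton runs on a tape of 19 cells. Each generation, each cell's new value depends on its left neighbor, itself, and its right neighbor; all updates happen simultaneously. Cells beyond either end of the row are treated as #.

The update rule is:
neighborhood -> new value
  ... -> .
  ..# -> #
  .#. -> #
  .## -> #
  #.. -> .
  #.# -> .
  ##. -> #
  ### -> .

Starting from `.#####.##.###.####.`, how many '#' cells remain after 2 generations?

.#...#.##.#.#.#..#.
.#..##.##.#.#.#.##.
count of #: 10

10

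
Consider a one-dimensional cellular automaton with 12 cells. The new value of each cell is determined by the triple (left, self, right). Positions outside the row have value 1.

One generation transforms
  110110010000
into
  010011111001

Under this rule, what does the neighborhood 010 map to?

At position 7 the neighborhood is 010; the next row has 1 there.

1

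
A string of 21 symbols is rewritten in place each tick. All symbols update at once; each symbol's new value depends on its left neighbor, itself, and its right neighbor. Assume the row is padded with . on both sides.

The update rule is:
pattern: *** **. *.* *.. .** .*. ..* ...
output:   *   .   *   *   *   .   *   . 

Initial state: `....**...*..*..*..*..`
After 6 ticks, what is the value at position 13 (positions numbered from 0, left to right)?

.

...**.*.*.**.**.**.*.
..**.*.*.**.**.**.*.*
.**.*.*.**.**.**.*.*.
**.*.*.**.**.**.*.*.*
*.*.*.**.**.**.*.*.*.
.*.*.**.**.**.*.*.*.*
position 13 holds .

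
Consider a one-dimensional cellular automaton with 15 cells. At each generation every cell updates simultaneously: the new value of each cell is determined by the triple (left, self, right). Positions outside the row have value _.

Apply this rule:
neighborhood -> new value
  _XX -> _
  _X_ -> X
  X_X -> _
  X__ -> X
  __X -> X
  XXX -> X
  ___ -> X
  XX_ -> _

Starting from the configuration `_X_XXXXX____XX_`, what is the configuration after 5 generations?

XX_X______XXXX_

XX__XXX_XXXX__X
__XX_X___XX_XXX
XX___XXXX____X_
__XXX_XX_XXXXXX
XX_X______XXXX_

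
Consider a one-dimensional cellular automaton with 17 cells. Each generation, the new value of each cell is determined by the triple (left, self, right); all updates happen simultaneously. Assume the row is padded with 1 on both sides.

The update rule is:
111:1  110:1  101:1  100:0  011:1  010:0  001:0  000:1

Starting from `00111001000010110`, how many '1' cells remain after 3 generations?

13

00111000011001111
00111011011001111
00111111111001111
count of 1: 13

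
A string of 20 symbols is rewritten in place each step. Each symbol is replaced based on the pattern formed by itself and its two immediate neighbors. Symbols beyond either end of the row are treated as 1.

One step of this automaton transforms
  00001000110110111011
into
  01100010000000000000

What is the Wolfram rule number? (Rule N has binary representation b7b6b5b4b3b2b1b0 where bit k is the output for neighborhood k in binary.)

position 15: 111 → 0  (bit 7 = 0)
position 9: 110 → 0  (bit 6 = 0)
position 10: 101 → 0  (bit 5 = 0)
position 0: 100 → 0  (bit 4 = 0)
position 8: 011 → 0  (bit 3 = 0)
position 4: 010 → 0  (bit 2 = 0)
position 3: 001 → 0  (bit 1 = 0)
position 1: 000 → 1  (bit 0 = 1)
bits b7..b0 = 00000001 = 1

1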